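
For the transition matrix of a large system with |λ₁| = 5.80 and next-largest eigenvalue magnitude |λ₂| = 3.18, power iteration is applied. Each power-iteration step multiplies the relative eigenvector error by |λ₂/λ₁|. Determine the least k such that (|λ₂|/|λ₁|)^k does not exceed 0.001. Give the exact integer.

12

|λ₂/λ₁| = 3.18/5.80 = 0.54828
Need k ≥ ln(0.001) / ln(0.54828) = -6.9078 / -0.6010 ≈ 11.494
Smallest integer k satisfying the bound: 12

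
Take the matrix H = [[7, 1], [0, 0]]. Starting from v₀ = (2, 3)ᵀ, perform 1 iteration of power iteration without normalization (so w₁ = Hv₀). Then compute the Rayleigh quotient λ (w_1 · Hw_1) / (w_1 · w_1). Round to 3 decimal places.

w1 = Hv₀ = (17, 0)
Hw1 = (119, 0)
w1·Hw1 = 17·119 + 0·0 = 2023; w1·w1 = 17·17 + 0·0 = 289
λ ≈ 2023/289 = 7.000

λ ≈ 7.000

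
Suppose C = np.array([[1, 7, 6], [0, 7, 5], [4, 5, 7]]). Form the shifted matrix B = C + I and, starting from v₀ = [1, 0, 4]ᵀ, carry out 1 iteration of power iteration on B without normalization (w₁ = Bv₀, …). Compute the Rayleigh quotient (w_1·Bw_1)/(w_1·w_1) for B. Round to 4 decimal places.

μ ≈ 14.8061

B = C + I has rows (2, 7, 6); (0, 8, 5); (4, 5, 8)
w1 = Bv₀ = (26, 20, 36)
Bw1 = (408, 340, 492)
w1·Bw1 = 35120; w1·w1 = 2372; μ ≈ 35120/2372 = 14.8061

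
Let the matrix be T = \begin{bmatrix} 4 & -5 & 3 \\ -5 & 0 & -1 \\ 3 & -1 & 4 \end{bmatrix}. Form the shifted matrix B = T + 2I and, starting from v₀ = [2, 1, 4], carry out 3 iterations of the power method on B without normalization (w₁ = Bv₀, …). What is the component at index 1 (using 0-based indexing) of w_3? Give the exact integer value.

B = T + 2I has rows (6, -5, 3); (-5, 2, -1); (3, -1, 6)
w1 = Bv₀ = (6·2 + (-5)·1 + 3·4; (-5)·2 + 2·1 + (-1)·4; 3·2 + (-1)·1 + 6·4) = (19, -12, 29)
w2 = Bw1 = (6·19 + (-5)·(-12) + 3·29; (-5)·19 + 2·(-12) + (-1)·29; 3·19 + (-1)·(-12) + 6·29) = (261, -148, 243)
w3 = Bw2 = (3035, -1844, 2389)
Requested component of w3: -1844

-1844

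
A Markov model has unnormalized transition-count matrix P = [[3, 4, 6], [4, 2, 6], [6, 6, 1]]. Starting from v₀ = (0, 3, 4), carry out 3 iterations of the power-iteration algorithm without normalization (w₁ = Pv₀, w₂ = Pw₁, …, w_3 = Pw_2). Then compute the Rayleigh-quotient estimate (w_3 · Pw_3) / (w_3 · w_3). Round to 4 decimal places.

w1 = Pv₀ = (3·0 + 4·3 + 6·4; 4·0 + 2·3 + 6·4; 6·0 + 6·3 + 1·4) = (36, 30, 22)
w2 = Pw1 = (3·36 + 4·30 + 6·22; 4·36 + 2·30 + 6·22; 6·36 + 6·30 + 1·22) = (360, 336, 418)
w3 = Pw2 = (4932, 4620, 4594)
Pw3 = (60840, 56532, 61906)
w3·Pw3 = 4932·60840 + 4620·56532 + 4594·61906 = 845636884; w3·w3 = 4932·4932 + 4620·4620 + 4594·4594 = 66773860
λ ≈ 845636884/66773860 = 12.6642

12.6642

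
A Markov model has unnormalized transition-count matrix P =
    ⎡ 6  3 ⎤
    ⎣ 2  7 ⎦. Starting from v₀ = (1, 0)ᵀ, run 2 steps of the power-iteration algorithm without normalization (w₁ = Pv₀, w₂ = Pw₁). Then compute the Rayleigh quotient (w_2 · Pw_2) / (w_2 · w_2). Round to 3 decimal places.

8.515

w1 = Pv₀ = (6·1 + 3·0; 2·1 + 7·0) = (6, 2)
w2 = Pw1 = (6·6 + 3·2; 2·6 + 7·2) = (42, 26)
Pw2 = (330, 266)
w2·Pw2 = 42·330 + 26·266 = 20776; w2·w2 = 42·42 + 26·26 = 2440
λ ≈ 20776/2440 = 8.515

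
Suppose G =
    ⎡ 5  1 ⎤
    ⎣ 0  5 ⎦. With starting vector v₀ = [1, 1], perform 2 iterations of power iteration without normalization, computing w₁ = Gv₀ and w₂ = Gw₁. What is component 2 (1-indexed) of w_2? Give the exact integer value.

25

w1 = Gv₀ = (5·1 + 1·1; 0·1 + 5·1) = (6, 5)
w2 = Gw1 = (5·6 + 1·5; 0·6 + 5·5) = (35, 25)
The requested component of w2 is 25.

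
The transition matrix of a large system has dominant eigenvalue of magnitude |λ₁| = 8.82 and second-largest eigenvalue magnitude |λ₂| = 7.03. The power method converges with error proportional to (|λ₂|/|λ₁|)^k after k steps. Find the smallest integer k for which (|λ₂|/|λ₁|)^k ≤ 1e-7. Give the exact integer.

|λ₂/λ₁| = 7.03/8.82 = 0.79705
Need k ≥ ln(1e-7) / ln(0.79705) = -16.1181 / -0.2268 ≈ 71.056
Smallest integer k satisfying the bound: 72

72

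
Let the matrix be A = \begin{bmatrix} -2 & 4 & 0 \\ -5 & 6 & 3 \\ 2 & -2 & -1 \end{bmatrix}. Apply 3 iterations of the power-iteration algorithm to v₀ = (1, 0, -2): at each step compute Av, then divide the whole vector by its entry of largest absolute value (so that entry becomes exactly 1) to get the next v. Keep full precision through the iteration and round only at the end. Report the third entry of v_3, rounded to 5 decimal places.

Av0 = (-2.000000, -11.000000, 4.000000); divide by -11.000000 → v1 = (0.181818, 1.000000, -0.363636)
Av1 = (3.636364, 4.000000, -1.272727); divide by 4.000000 → v2 = (0.909091, 1.000000, -0.318182)
Av2 = (2.181818, 0.500000, 0.136364); divide by 2.181818 → v3 = (1.000000, 0.229167, 0.062500)
Requested entry of v3: -6/-96 = 0.06250

0.06250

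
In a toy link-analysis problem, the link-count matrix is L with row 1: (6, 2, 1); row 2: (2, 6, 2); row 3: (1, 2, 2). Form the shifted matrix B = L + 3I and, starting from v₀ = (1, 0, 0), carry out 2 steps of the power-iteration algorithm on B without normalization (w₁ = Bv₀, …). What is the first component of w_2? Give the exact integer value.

B = L + 3I has rows (9, 2, 1); (2, 9, 2); (1, 2, 5)
w1 = Bv₀ = (9·1 + 2·0 + 1·0; 2·1 + 9·0 + 2·0; 1·1 + 2·0 + 5·0) = (9, 2, 1)
w2 = Bw1 = (9·9 + 2·2 + 1·1; 2·9 + 9·2 + 2·1; 1·9 + 2·2 + 5·1) = (86, 38, 18)
Requested component of w2: 86

86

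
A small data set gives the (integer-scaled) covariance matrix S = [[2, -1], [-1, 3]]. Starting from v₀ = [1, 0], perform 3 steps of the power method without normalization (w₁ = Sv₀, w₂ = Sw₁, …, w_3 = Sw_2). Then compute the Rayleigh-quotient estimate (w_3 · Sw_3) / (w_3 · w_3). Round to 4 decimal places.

3.6000

w1 = Sv₀ = (2·1 + (-1)·0; (-1)·1 + 3·0) = (2, -1)
w2 = Sw1 = (2·2 + (-1)·(-1); (-1)·2 + 3·(-1)) = (5, -5)
w3 = Sw2 = (15, -20)
Sw3 = (50, -75)
w3·Sw3 = 15·50 + (-20)·(-75) = 2250; w3·w3 = 15·15 + (-20)·(-20) = 625
λ ≈ 2250/625 = 3.6000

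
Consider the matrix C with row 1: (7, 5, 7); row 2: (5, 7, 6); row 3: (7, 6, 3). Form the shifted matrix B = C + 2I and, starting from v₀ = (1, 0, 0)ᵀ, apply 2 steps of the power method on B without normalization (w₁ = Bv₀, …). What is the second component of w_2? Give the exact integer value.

B = C + 2I has rows (9, 5, 7); (5, 9, 6); (7, 6, 5)
w1 = Bv₀ = (9, 5, 7)
w2 = Bw1 = (155, 132, 128)
Requested component of w2: 132

132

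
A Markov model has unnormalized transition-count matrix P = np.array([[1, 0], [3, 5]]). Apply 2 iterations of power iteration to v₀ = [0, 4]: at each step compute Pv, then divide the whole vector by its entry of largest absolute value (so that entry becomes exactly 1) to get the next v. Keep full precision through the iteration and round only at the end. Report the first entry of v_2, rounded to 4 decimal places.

0.0000

Pv0 = (0.00000, 20.00000); divide by 20.00000 → v1 = (0.00000, 1.00000)
Pv1 = (0.00000, 5.00000); divide by 5.00000 → v2 = (0.00000, 1.00000)
Requested entry of v2: 0/100 = 0.0000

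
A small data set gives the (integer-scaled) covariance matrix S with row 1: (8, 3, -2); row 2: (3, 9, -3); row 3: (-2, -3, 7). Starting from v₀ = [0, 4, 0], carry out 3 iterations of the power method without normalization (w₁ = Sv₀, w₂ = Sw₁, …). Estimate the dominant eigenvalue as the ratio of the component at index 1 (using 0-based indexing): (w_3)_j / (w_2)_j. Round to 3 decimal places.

λ ≈ 12.364

w1 = Sv₀ = (12, 36, -12)
w2 = Sw1 = (228, 396, -216)
w3 = Sw2 = (3444, 4896, -3156)
Ratio at component: 4896 / 396 = 12.364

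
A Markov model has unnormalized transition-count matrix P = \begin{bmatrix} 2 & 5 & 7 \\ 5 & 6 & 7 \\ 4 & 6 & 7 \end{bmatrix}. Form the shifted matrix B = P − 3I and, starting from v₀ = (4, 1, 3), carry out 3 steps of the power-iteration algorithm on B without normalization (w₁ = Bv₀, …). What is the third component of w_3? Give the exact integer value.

6576

B = P − 3I has rows (-1, 5, 7); (5, 3, 7); (4, 6, 4)
w1 = Bv₀ = (22, 44, 34)
w2 = Bw1 = (436, 480, 488)
w3 = Bw2 = (5380, 7036, 6576)
Requested component of w3: 6576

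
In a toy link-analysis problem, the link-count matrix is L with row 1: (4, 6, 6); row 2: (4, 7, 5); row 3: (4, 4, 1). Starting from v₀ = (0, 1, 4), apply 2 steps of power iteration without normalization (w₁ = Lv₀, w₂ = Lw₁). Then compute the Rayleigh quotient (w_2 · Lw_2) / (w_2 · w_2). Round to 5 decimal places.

w1 = Lv₀ = (4·0 + 6·1 + 6·4; 4·0 + 7·1 + 5·4; 4·0 + 4·1 + 1·4) = (30, 27, 8)
w2 = Lw1 = (4·30 + 6·27 + 6·8; 4·30 + 7·27 + 5·8; 4·30 + 4·27 + 1·8) = (330, 349, 236)
Lw2 = (4830, 4943, 2952)
w2·Lw2 = 330·4830 + 349·4943 + 236·2952 = 4015679; w2·w2 = 330·330 + 349·349 + 236·236 = 286397
λ ≈ 4015679/286397 = 14.02137

14.02137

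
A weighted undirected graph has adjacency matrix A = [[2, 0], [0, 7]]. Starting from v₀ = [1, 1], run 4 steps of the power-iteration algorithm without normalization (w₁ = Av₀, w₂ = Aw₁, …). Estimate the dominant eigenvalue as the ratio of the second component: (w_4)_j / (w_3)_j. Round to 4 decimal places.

w1 = Av₀ = (2·1 + 0·1; 0·1 + 7·1) = (2, 7)
w2 = Aw1 = (2·2 + 0·7; 0·2 + 7·7) = (4, 49)
w3 = Aw2 = (8, 343)
w4 = Aw3 = (16, 2401)
Ratio at component: 2401 / 343 = 7.0000

λ ≈ 7.0000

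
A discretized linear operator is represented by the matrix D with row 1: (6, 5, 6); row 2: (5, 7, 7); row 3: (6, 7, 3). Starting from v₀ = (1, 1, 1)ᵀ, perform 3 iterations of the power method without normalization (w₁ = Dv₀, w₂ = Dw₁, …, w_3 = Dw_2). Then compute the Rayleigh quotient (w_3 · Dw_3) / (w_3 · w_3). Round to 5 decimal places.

w1 = Dv₀ = (6·1 + 5·1 + 6·1; 5·1 + 7·1 + 7·1; 6·1 + 7·1 + 3·1) = (17, 19, 16)
w2 = Dw1 = (6·17 + 5·19 + 6·16; 5·17 + 7·19 + 7·16; 6·17 + 7·19 + 3·16) = (293, 330, 283)
w3 = Dw2 = (5106, 5756, 4917)
Dw3 = (88918, 100241, 85679)
w3·Dw3 = 5106·88918 + 5756·100241 + 4917·85679 = 1452286147; w3·w3 = 5106·5106 + 5756·5756 + 4917·4917 = 83379661
λ ≈ 1452286147/83379661 = 17.41775

λ ≈ 17.41775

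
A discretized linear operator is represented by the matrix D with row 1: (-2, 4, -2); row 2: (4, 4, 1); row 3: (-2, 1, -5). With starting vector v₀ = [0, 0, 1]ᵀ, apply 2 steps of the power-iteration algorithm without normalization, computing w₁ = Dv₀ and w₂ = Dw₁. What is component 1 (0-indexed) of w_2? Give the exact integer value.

w1 = Dv₀ = (-2, 1, -5)
w2 = Dw1 = (18, -9, 30)
The requested component of w2 is -9.

-9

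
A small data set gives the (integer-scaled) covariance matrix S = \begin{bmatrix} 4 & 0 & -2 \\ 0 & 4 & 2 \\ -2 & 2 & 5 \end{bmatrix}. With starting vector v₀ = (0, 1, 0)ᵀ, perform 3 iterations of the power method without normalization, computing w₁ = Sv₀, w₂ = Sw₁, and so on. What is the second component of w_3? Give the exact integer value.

w1 = Sv₀ = (0, 4, 2)
w2 = Sw1 = (-4, 20, 18)
w3 = Sw2 = (-52, 116, 138)
The requested component of w3 is 116.

116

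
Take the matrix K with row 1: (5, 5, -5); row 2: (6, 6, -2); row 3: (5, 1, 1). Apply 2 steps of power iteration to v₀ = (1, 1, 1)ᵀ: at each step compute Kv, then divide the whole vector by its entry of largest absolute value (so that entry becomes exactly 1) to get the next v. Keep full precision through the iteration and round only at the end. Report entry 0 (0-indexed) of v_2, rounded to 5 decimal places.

Kv0 = (5.000000, 10.000000, 7.000000); divide by 10.000000 → v1 = (0.500000, 1.000000, 0.700000)
Kv1 = (4.000000, 7.600000, 4.200000); divide by 7.600000 → v2 = (0.526316, 1.000000, 0.552632)
Requested entry of v2: 40/76 = 0.52632

0.52632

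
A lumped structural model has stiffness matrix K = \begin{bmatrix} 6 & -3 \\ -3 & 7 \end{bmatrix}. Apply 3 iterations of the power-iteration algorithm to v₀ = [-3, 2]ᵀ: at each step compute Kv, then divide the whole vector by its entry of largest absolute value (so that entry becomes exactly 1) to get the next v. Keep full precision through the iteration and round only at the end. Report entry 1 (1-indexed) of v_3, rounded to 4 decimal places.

-0.8709

Kv0 = (-24.00000, 23.00000); divide by -24.00000 → v1 = (1.00000, -0.95833)
Kv1 = (8.87500, -9.70833); divide by -9.70833 → v2 = (-0.91416, 1.00000)
Kv2 = (-8.48498, 9.74249); divide by 9.74249 → v3 = (-0.87093, 1.00000)
Requested entry of v3: -1977/2270 = -0.8709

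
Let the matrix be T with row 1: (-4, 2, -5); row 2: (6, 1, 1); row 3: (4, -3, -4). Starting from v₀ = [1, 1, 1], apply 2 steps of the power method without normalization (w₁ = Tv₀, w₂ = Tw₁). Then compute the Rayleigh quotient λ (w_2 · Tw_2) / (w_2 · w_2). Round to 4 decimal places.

-5.7394

w1 = Tv₀ = ((-4)·1 + 2·1 + (-5)·1; 6·1 + 1·1 + 1·1; 4·1 + (-3)·1 + (-4)·1) = (-7, 8, -3)
w2 = Tw1 = ((-4)·(-7) + 2·8 + (-5)·(-3); 6·(-7) + 1·8 + 1·(-3); 4·(-7) + (-3)·8 + (-4)·(-3)) = (59, -37, -40)
Tw2 = (-110, 277, 507)
w2·Tw2 = 59·(-110) + (-37)·277 + (-40)·507 = -37019; w2·w2 = 59·59 + (-37)·(-37) + (-40)·(-40) = 6450
λ ≈ -37019/6450 = -5.7394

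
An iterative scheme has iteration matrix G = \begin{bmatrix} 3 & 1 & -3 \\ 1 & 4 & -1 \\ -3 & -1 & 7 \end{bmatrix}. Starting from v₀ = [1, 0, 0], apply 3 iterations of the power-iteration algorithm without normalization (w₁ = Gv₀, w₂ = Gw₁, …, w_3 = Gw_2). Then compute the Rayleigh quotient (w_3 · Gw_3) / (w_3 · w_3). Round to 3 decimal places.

8.975

w1 = Gv₀ = (3·1 + 1·0 + (-3)·0; 1·1 + 4·0 + (-1)·0; (-3)·1 + (-1)·0 + 7·0) = (3, 1, -3)
w2 = Gw1 = (3·3 + 1·1 + (-3)·(-3); 1·3 + 4·1 + (-1)·(-3); (-3)·3 + (-1)·1 + 7·(-3)) = (19, 10, -31)
w3 = Gw2 = (160, 90, -284)
Gw3 = (1422, 804, -2558)
w3·Gw3 = 160·1422 + 90·804 + (-284)·(-2558) = 1026352; w3·w3 = 160·160 + 90·90 + (-284)·(-284) = 114356
λ ≈ 1026352/114356 = 8.975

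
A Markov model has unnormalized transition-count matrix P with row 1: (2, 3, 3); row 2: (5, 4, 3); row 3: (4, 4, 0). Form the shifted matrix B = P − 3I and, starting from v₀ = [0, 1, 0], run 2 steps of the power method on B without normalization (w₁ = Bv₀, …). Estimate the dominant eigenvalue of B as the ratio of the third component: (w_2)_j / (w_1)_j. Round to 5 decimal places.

1.00000

B = P − 3I has rows (-1, 3, 3); (5, 1, 3); (4, 4, -3)
w1 = Bv₀ = (3, 1, 4)
w2 = Bw1 = (12, 28, 4)
Ratio: 4/4 = 1.00000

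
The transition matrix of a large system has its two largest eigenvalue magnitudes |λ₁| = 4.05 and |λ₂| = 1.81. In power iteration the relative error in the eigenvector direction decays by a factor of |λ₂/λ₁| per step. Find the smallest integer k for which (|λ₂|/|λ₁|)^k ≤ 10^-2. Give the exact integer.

|λ₂/λ₁| = 1.81/4.05 = 0.44691
Need k ≥ ln(10^-2) / ln(0.44691) = -4.6052 / -0.8054 ≈ 5.718
Smallest integer k satisfying the bound: 6

6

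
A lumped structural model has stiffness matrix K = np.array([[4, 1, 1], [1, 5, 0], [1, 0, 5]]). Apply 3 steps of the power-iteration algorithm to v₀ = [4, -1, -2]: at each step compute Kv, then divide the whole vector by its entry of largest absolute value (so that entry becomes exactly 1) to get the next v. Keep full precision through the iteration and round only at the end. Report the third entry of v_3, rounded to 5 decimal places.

Kv0 = (13.000000, -1.000000, -6.000000); divide by 13.000000 → v1 = (1.000000, -0.076923, -0.461538)
Kv1 = (3.461538, 0.615385, -1.307692); divide by 3.461538 → v2 = (1.000000, 0.177778, -0.377778)
Kv2 = (3.800000, 1.888889, -0.888889); divide by 3.800000 → v3 = (1.000000, 0.497076, -0.233918)
Requested entry of v3: -40/171 = -0.23392

-0.23392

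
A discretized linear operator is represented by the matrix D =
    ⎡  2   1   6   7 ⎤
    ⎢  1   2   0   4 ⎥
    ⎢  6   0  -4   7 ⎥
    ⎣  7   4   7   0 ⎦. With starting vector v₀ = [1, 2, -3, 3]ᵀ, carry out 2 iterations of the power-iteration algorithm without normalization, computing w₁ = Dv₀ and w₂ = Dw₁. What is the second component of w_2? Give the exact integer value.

17

w1 = Dv₀ = (2·1 + 1·2 + 6·(-3) + 7·3; 1·1 + 2·2 + 0·(-3) + 4·3; 6·1 + 0·2 + (-4)·(-3) + 7·3; 7·1 + 4·2 + 7·(-3) + 0·3) = (7, 17, 39, -6)
w2 = Dw1 = (2·7 + 1·17 + 6·39 + 7·(-6); 1·7 + 2·17 + 0·39 + 4·(-6); 6·7 + 0·17 + (-4)·39 + 7·(-6); 7·7 + 4·17 + 7·39 + 0·(-6)) = (223, 17, -156, 390)
The requested component of w2 is 17.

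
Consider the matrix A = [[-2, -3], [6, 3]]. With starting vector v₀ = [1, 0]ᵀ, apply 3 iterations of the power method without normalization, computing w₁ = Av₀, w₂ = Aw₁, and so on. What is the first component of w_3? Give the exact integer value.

10

w1 = Av₀ = ((-2)·1 + (-3)·0; 6·1 + 3·0) = (-2, 6)
w2 = Aw1 = ((-2)·(-2) + (-3)·6; 6·(-2) + 3·6) = (-14, 6)
w3 = Aw2 = (10, -66)
The requested component of w3 is 10.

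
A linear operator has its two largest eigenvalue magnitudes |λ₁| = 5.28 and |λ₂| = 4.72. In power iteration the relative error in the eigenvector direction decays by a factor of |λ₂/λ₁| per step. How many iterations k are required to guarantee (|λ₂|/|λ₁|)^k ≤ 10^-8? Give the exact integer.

165

|λ₂/λ₁| = 4.72/5.28 = 0.89394
Need k ≥ ln(10^-8) / ln(0.89394) = -18.4207 / -0.1121 ≈ 164.298
Smallest integer k satisfying the bound: 165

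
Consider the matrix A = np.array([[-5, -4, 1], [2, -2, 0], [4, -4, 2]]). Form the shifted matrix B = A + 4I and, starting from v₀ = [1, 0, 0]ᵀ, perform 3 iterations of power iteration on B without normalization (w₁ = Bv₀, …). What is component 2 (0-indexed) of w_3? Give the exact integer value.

B = A + 4I has rows (-1, -4, 1); (2, 2, 0); (4, -4, 6)
w1 = Bv₀ = ((-1)·1 + (-4)·0 + 1·0; 2·1 + 2·0 + 0·0; 4·1 + (-4)·0 + 6·0) = (-1, 2, 4)
w2 = Bw1 = ((-1)·(-1) + (-4)·2 + 1·4; 2·(-1) + 2·2 + 0·4; 4·(-1) + (-4)·2 + 6·4) = (-3, 2, 12)
w3 = Bw2 = (7, -2, 52)
Requested component of w3: 52

52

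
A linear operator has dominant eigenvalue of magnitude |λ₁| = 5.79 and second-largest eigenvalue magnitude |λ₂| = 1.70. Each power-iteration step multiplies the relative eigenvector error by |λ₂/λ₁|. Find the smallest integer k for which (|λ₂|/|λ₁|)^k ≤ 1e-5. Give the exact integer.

|λ₂/λ₁| = 1.70/5.79 = 0.29361
Need k ≥ ln(1e-5) / ln(0.29361) = -11.5129 / -1.2255 ≈ 9.394
Smallest integer k satisfying the bound: 10

10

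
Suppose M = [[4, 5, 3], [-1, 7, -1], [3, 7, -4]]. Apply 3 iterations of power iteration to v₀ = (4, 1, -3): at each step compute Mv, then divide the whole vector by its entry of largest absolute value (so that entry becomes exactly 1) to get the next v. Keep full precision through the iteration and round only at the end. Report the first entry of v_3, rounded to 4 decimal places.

Mv0 = (12.00000, 6.00000, 31.00000); divide by 31.00000 → v1 = (0.38710, 0.19355, 1.00000)
Mv1 = (5.51613, -0.03226, -1.48387); divide by 5.51613 → v2 = (1.00000, -0.00585, -0.26901)
Mv2 = (3.16374, -0.77193, 4.03509); divide by 4.03509 → v3 = (0.78406, -0.19130, 1.00000)
Requested entry of v3: 541/690 = 0.7841

0.7841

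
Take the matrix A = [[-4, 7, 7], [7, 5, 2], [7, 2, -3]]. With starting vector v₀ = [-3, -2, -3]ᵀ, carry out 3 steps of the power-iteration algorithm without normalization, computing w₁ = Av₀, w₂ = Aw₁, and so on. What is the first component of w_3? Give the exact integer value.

-2839

w1 = Av₀ = ((-4)·(-3) + 7·(-2) + 7·(-3); 7·(-3) + 5·(-2) + 2·(-3); 7·(-3) + 2·(-2) + (-3)·(-3)) = (-23, -37, -16)
w2 = Aw1 = ((-4)·(-23) + 7·(-37) + 7·(-16); 7·(-23) + 5·(-37) + 2·(-16); 7·(-23) + 2·(-37) + (-3)·(-16)) = (-279, -378, -187)
w3 = Aw2 = (-2839, -4217, -2148)
The requested component of w3 is -2839.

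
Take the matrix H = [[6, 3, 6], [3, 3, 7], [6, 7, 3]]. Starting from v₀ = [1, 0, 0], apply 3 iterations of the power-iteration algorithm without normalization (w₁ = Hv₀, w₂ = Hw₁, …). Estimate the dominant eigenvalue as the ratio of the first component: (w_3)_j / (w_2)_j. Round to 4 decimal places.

λ ≈ 14.1111

w1 = Hv₀ = (6·1 + 3·0 + 6·0; 3·1 + 3·0 + 7·0; 6·1 + 7·0 + 3·0) = (6, 3, 6)
w2 = Hw1 = (6·6 + 3·3 + 6·6; 3·6 + 3·3 + 7·6; 6·6 + 7·3 + 3·6) = (81, 69, 75)
w3 = Hw2 = (1143, 975, 1194)
Ratio at component: 1143 / 81 = 14.1111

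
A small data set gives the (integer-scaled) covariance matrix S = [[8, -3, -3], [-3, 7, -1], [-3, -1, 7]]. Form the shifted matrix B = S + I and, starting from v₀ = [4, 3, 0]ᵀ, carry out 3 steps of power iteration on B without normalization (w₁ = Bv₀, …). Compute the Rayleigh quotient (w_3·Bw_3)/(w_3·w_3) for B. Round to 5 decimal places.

μ ≈ 11.76976

B = S + I has rows (9, -3, -3); (-3, 8, -1); (-3, -1, 8)
w1 = Bv₀ = (27, 12, -15)
w2 = Bw1 = (252, 30, -213)
w3 = Bw2 = (2817, -303, -2490)
Bw3 = (33732, -8385, -28068)
w3·Bw3 = 167453019; w3·w3 = 14227398; μ ≈ 167453019/14227398 = 11.76976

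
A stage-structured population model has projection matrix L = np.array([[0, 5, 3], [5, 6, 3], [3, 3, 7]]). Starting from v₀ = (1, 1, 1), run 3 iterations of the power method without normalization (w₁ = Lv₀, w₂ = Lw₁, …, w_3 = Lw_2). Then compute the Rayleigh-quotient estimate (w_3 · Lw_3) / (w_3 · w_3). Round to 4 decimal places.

w1 = Lv₀ = (8, 14, 13)
w2 = Lw1 = (109, 163, 157)
w3 = Lw2 = (1286, 1994, 1915)
Lw3 = (15715, 24139, 23245)
w3·Lw3 = 1286·15715 + 1994·24139 + 1915·23245 = 112856831; w3·w3 = 1286·1286 + 1994·1994 + 1915·1915 = 9297057
λ ≈ 112856831/9297057 = 12.1390

12.1390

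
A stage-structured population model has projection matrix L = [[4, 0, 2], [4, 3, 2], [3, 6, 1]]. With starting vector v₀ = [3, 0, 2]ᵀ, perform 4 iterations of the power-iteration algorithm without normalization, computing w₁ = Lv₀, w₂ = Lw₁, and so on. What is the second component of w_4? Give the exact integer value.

8218

w1 = Lv₀ = (4·3 + 0·0 + 2·2; 4·3 + 3·0 + 2·2; 3·3 + 6·0 + 1·2) = (16, 16, 11)
w2 = Lw1 = (4·16 + 0·16 + 2·11; 4·16 + 3·16 + 2·11; 3·16 + 6·16 + 1·11) = (86, 134, 155)
w3 = Lw2 = (654, 1056, 1217)
w4 = Lw3 = (5050, 8218, 9515)
The requested component of w4 is 8218.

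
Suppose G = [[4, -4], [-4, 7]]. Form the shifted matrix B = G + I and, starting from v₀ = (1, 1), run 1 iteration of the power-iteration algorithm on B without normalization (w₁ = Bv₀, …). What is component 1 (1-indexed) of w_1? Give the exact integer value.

B = G + I has rows (5, -4); (-4, 8)
w1 = Bv₀ = (1, 4)
Requested component of w1: 1

1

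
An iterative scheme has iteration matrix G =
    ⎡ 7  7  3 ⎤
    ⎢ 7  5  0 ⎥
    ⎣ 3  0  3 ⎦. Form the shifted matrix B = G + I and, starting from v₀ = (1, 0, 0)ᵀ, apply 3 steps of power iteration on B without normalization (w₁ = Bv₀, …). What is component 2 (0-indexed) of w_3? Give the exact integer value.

B = G + I has rows (8, 7, 3); (7, 6, 0); (3, 0, 4)
w1 = Bv₀ = (8·1 + 7·0 + 3·0; 7·1 + 6·0 + 0·0; 3·1 + 0·0 + 4·0) = (8, 7, 3)
w2 = Bw1 = (8·8 + 7·7 + 3·3; 7·8 + 6·7 + 0·3; 3·8 + 0·7 + 4·3) = (122, 98, 36)
w3 = Bw2 = (1770, 1442, 510)
Requested component of w3: 510

510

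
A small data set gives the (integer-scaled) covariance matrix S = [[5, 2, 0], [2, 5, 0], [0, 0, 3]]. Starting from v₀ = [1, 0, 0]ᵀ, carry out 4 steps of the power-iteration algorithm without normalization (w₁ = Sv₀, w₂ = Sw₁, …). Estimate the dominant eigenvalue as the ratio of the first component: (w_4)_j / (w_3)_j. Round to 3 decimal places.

6.708

w1 = Sv₀ = (5·1 + 2·0 + 0·0; 2·1 + 5·0 + 0·0; 0·1 + 0·0 + 3·0) = (5, 2, 0)
w2 = Sw1 = (5·5 + 2·2 + 0·0; 2·5 + 5·2 + 0·0; 0·5 + 0·2 + 3·0) = (29, 20, 0)
w3 = Sw2 = (185, 158, 0)
w4 = Sw3 = (1241, 1160, 0)
Ratio at component: 1241 / 185 = 6.708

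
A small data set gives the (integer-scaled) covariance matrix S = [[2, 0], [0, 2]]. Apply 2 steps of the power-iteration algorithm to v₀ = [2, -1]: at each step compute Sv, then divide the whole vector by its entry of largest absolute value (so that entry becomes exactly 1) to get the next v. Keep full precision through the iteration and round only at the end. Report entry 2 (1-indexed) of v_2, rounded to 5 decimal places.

Sv0 = (4.000000, -2.000000); divide by 4.000000 → v1 = (1.000000, -0.500000)
Sv1 = (2.000000, -1.000000); divide by 2.000000 → v2 = (1.000000, -0.500000)
Requested entry of v2: -4/8 = -0.50000

-0.50000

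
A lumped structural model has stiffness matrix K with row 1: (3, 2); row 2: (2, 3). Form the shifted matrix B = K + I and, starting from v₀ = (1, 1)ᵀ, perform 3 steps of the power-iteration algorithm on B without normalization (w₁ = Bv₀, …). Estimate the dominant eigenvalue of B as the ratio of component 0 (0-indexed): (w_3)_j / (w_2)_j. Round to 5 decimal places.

B = K + I has rows (4, 2); (2, 4)
w1 = Bv₀ = (6, 6)
w2 = Bw1 = (36, 36)
w3 = Bw2 = (216, 216)
Ratio: 216/36 = 6.00000

6.00000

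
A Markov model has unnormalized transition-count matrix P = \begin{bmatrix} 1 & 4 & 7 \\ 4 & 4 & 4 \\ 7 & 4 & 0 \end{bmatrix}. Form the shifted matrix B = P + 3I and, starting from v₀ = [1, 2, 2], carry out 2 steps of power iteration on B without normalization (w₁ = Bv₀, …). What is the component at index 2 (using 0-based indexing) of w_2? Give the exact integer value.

349

B = P + 3I has rows (4, 4, 7); (4, 7, 4); (7, 4, 3)
w1 = Bv₀ = (26, 26, 21)
w2 = Bw1 = (355, 370, 349)
Requested component of w2: 349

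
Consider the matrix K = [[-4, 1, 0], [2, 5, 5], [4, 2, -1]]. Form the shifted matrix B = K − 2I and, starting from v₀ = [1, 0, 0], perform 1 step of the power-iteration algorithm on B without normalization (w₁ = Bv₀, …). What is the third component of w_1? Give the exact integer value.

4

B = K − 2I has rows (-6, 1, 0); (2, 3, 5); (4, 2, -3)
w1 = Bv₀ = ((-6)·1 + 1·0 + 0·0; 2·1 + 3·0 + 5·0; 4·1 + 2·0 + (-3)·0) = (-6, 2, 4)
Requested component of w1: 4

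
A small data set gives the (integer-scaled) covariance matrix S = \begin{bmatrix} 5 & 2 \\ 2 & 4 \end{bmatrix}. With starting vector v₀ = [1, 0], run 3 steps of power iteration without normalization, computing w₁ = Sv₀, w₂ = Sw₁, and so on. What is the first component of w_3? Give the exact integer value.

181

w1 = Sv₀ = (5·1 + 2·0; 2·1 + 4·0) = (5, 2)
w2 = Sw1 = (5·5 + 2·2; 2·5 + 4·2) = (29, 18)
w3 = Sw2 = (181, 130)
The requested component of w3 is 181.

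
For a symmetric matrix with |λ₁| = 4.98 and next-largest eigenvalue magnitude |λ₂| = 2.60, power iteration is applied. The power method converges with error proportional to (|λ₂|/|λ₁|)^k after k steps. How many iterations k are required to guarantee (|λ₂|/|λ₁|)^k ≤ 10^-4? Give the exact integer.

|λ₂/λ₁| = 2.60/4.98 = 0.52209
Need k ≥ ln(10^-4) / ln(0.52209) = -9.2103 / -0.6499 ≈ 14.172
Smallest integer k satisfying the bound: 15

15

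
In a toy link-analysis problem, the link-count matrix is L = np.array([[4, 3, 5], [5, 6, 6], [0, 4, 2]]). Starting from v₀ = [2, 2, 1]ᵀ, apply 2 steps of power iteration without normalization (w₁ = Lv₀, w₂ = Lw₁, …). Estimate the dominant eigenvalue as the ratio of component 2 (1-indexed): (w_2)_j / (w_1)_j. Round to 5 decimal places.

w1 = Lv₀ = (4·2 + 3·2 + 5·1; 5·2 + 6·2 + 6·1; 0·2 + 4·2 + 2·1) = (19, 28, 10)
w2 = Lw1 = (4·19 + 3·28 + 5·10; 5·19 + 6·28 + 6·10; 0·19 + 4·28 + 2·10) = (210, 323, 132)
Ratio at component: 323 / 28 = 11.53571

11.53571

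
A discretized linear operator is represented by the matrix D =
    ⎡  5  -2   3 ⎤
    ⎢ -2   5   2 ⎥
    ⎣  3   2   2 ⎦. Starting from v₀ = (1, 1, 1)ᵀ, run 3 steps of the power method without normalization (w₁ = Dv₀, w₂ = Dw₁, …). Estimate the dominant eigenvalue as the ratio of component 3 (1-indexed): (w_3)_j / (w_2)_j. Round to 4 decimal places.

6.2143

w1 = Dv₀ = (6, 5, 7)
w2 = Dw1 = (41, 27, 42)
w3 = Dw2 = (277, 137, 261)
Ratio at component: 261 / 42 = 6.2143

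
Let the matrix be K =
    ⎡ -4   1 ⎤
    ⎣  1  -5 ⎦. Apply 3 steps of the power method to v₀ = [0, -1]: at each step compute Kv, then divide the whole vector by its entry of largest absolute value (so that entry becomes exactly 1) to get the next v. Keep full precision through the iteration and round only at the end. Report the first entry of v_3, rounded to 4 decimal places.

Kv0 = (-1.00000, 5.00000); divide by 5.00000 → v1 = (-0.20000, 1.00000)
Kv1 = (1.80000, -5.20000); divide by -5.20000 → v2 = (-0.34615, 1.00000)
Kv2 = (2.38462, -5.34615); divide by -5.34615 → v3 = (-0.44604, 1.00000)
Requested entry of v3: -62/139 = -0.4460

-0.4460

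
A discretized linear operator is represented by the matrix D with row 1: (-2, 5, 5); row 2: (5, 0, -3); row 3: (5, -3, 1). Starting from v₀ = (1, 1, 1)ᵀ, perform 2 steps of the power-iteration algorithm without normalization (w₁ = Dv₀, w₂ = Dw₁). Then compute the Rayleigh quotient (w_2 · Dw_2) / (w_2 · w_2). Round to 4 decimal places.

λ ≈ 0.1846

w1 = Dv₀ = ((-2)·1 + 5·1 + 5·1; 5·1 + 0·1 + (-3)·1; 5·1 + (-3)·1 + 1·1) = (8, 2, 3)
w2 = Dw1 = ((-2)·8 + 5·2 + 5·3; 5·8 + 0·2 + (-3)·3; 5·8 + (-3)·2 + 1·3) = (9, 31, 37)
Dw2 = (322, -66, -11)
w2·Dw2 = 9·322 + 31·(-66) + 37·(-11) = 445; w2·w2 = 9·9 + 31·31 + 37·37 = 2411
λ ≈ 445/2411 = 0.1846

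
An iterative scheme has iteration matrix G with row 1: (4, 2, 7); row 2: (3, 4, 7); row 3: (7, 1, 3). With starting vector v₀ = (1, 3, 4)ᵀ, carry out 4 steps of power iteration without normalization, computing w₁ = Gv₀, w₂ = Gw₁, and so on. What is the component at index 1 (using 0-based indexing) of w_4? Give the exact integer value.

67626

w1 = Gv₀ = (4·1 + 2·3 + 7·4; 3·1 + 4·3 + 7·4; 7·1 + 1·3 + 3·4) = (38, 43, 22)
w2 = Gw1 = (4·38 + 2·43 + 7·22; 3·38 + 4·43 + 7·22; 7·38 + 1·43 + 3·22) = (392, 440, 375)
w3 = Gw2 = (5073, 5561, 4309)
w4 = Gw3 = (61577, 67626, 53999)
The requested component of w4 is 67626.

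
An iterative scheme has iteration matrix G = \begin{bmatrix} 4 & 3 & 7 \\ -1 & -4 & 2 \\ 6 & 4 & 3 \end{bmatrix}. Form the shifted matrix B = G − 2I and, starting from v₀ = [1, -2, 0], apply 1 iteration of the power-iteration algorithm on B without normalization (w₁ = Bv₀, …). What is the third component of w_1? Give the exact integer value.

-2

B = G − 2I has rows (2, 3, 7); (-1, -6, 2); (6, 4, 1)
w1 = Bv₀ = (-4, 11, -2)
Requested component of w1: -2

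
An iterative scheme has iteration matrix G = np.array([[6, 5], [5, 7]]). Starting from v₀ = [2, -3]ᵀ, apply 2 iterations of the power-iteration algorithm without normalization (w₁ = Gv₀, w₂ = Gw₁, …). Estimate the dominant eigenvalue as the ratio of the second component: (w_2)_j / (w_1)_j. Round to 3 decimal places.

8.364

w1 = Gv₀ = (6·2 + 5·(-3); 5·2 + 7·(-3)) = (-3, -11)
w2 = Gw1 = (6·(-3) + 5·(-11); 5·(-3) + 7·(-11)) = (-73, -92)
Ratio at component: -92 / -11 = 8.364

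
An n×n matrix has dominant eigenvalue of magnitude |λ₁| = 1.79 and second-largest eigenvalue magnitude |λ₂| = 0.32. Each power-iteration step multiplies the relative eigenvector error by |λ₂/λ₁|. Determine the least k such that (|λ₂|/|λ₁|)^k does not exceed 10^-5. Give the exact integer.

|λ₂/λ₁| = 0.32/1.79 = 0.17877
Need k ≥ ln(10^-5) / ln(0.17877) = -11.5129 / -1.7216 ≈ 6.687
Smallest integer k satisfying the bound: 7

7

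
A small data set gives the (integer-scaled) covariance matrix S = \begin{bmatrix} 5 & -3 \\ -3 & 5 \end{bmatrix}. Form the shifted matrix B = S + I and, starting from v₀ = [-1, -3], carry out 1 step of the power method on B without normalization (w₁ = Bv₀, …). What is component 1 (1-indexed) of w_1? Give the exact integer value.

3

B = S + I has rows (6, -3); (-3, 6)
w1 = Bv₀ = (6·(-1) + (-3)·(-3); (-3)·(-1) + 6·(-3)) = (3, -15)
Requested component of w1: 3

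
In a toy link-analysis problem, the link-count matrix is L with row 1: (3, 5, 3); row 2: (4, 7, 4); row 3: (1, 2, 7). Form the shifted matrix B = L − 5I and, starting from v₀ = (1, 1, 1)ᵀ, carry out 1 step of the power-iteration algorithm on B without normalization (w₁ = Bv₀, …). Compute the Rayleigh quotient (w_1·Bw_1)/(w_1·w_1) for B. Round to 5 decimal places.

7.06832

B = L − 5I has rows (-2, 5, 3); (4, 2, 4); (1, 2, 2)
w1 = Bv₀ = ((-2)·1 + 5·1 + 3·1; 4·1 + 2·1 + 4·1; 1·1 + 2·1 + 2·1) = (6, 10, 5)
Bw1 = (53, 64, 36)
w1·Bw1 = 1138; w1·w1 = 161; μ ≈ 1138/161 = 7.06832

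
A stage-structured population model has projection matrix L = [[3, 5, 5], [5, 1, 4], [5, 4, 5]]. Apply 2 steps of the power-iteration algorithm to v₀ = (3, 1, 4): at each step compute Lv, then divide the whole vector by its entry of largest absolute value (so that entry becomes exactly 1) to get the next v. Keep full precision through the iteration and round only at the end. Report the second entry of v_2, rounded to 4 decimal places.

0.7262

Lv0 = (34.00000, 32.00000, 39.00000); divide by 39.00000 → v1 = (0.87179, 0.82051, 1.00000)
Lv1 = (11.71795, 9.17949, 12.64103); divide by 12.64103 → v2 = (0.92698, 0.72617, 1.00000)
Requested entry of v2: 358/493 = 0.7262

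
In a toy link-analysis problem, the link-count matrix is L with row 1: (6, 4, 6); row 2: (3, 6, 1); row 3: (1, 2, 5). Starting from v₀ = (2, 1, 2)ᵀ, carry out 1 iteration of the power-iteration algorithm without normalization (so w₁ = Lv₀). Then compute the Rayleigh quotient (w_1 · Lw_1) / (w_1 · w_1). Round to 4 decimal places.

11.0000

w1 = Lv₀ = (6·2 + 4·1 + 6·2; 3·2 + 6·1 + 1·2; 1·2 + 2·1 + 5·2) = (28, 14, 14)
Lw1 = (308, 182, 126)
w1·Lw1 = 28·308 + 14·182 + 14·126 = 12936; w1·w1 = 28·28 + 14·14 + 14·14 = 1176
λ ≈ 12936/1176 = 11.0000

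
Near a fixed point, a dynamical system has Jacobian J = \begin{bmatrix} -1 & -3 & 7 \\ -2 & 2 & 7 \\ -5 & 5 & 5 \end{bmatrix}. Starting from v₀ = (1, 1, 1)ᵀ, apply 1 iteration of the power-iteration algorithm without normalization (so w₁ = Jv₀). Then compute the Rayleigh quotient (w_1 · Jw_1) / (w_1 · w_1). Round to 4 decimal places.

w1 = Jv₀ = (3, 7, 5)
Jw1 = (11, 43, 45)
w1·Jw1 = 3·11 + 7·43 + 5·45 = 559; w1·w1 = 3·3 + 7·7 + 5·5 = 83
λ ≈ 559/83 = 6.7349

λ ≈ 6.7349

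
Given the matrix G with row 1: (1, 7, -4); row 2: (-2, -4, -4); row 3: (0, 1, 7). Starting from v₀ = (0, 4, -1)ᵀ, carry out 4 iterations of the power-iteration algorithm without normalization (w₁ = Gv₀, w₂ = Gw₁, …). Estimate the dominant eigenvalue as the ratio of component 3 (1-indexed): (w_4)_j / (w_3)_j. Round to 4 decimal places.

λ ≈ 6.0298

w1 = Gv₀ = (1·0 + 7·4 + (-4)·(-1); (-2)·0 + (-4)·4 + (-4)·(-1); 0·0 + 1·4 + 7·(-1)) = (32, -12, -3)
w2 = Gw1 = (1·32 + 7·(-12) + (-4)·(-3); (-2)·32 + (-4)·(-12) + (-4)·(-3); 0·32 + 1·(-12) + 7·(-3)) = (-40, -4, -33)
w3 = Gw2 = (64, 228, -235)
w4 = Gw3 = (2600, -100, -1417)
Ratio at component: -1417 / -235 = 6.0298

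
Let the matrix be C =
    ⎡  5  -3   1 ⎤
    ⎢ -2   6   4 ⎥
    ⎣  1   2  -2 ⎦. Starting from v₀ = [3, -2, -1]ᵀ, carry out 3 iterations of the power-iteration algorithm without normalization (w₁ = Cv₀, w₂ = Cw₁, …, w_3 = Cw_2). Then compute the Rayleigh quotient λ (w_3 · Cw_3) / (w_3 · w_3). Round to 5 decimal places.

λ ≈ 8.18550

w1 = Cv₀ = (20, -22, 1)
w2 = Cw1 = (167, -168, -26)
w3 = Cw2 = (1313, -1446, -117)
Cw3 = (10786, -11770, -1345)
w3·Cw3 = 1313·10786 + (-1446)·(-11770) + (-117)·(-1345) = 31338803; w3·w3 = 1313·1313 + (-1446)·(-1446) + (-117)·(-117) = 3828574
λ ≈ 31338803/3828574 = 8.18550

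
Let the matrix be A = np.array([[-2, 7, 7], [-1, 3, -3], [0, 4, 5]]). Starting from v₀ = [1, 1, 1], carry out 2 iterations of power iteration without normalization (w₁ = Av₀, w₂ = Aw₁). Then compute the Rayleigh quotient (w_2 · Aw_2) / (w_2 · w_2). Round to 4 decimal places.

2.4719

w1 = Av₀ = ((-2)·1 + 7·1 + 7·1; (-1)·1 + 3·1 + (-3)·1; 0·1 + 4·1 + 5·1) = (12, -1, 9)
w2 = Aw1 = ((-2)·12 + 7·(-1) + 7·9; (-1)·12 + 3·(-1) + (-3)·9; 0·12 + 4·(-1) + 5·9) = (32, -42, 41)
Aw2 = (-71, -281, 37)
w2·Aw2 = 32·(-71) + (-42)·(-281) + 41·37 = 11047; w2·w2 = 32·32 + (-42)·(-42) + 41·41 = 4469
λ ≈ 11047/4469 = 2.4719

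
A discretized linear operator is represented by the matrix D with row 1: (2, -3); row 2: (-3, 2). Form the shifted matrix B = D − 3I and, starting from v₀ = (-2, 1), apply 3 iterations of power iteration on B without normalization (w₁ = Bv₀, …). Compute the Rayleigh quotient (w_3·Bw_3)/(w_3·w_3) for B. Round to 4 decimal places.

B = D − 3I has rows (-1, -3); (-3, -1)
w1 = Bv₀ = ((-1)·(-2) + (-3)·1; (-3)·(-2) + (-1)·1) = (-1, 5)
w2 = Bw1 = ((-1)·(-1) + (-3)·5; (-3)·(-1) + (-1)·5) = (-14, -2)
w3 = Bw2 = (20, 44)
Bw3 = (-152, -104)
w3·Bw3 = -7616; w3·w3 = 2336; μ ≈ -7616/2336 = -3.2603

-3.2603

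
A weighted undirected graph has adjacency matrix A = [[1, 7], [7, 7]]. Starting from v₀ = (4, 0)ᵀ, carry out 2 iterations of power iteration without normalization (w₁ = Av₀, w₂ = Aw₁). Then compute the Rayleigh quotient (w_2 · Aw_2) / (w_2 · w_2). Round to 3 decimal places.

λ ≈ 11.294

w1 = Av₀ = (1·4 + 7·0; 7·4 + 7·0) = (4, 28)
w2 = Aw1 = (1·4 + 7·28; 7·4 + 7·28) = (200, 224)
Aw2 = (1768, 2968)
w2·Aw2 = 200·1768 + 224·2968 = 1018432; w2·w2 = 200·200 + 224·224 = 90176
λ ≈ 1018432/90176 = 11.294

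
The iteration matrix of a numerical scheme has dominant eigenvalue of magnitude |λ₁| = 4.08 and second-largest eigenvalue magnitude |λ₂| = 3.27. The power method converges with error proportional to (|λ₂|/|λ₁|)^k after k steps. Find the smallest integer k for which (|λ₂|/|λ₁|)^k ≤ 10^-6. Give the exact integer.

63

|λ₂/λ₁| = 3.27/4.08 = 0.80147
Need k ≥ ln(10^-6) / ln(0.80147) = -13.8155 / -0.2213 ≈ 62.427
Smallest integer k satisfying the bound: 63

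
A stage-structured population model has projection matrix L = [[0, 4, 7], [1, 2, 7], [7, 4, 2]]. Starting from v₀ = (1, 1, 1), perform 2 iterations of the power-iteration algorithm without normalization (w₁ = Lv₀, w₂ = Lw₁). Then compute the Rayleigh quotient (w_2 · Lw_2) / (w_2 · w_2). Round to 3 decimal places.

w1 = Lv₀ = (0·1 + 4·1 + 7·1; 1·1 + 2·1 + 7·1; 7·1 + 4·1 + 2·1) = (11, 10, 13)
w2 = Lw1 = (0·11 + 4·10 + 7·13; 1·11 + 2·10 + 7·13; 7·11 + 4·10 + 2·13) = (131, 122, 143)
Lw2 = (1489, 1376, 1691)
w2·Lw2 = 131·1489 + 122·1376 + 143·1691 = 604744; w2·w2 = 131·131 + 122·122 + 143·143 = 52494
λ ≈ 604744/52494 = 11.520

11.520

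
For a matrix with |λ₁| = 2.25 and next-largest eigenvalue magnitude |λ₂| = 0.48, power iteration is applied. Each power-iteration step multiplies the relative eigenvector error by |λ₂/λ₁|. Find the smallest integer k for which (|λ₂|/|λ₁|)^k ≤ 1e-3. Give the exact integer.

5

|λ₂/λ₁| = 0.48/2.25 = 0.21333
Need k ≥ ln(1e-3) / ln(0.21333) = -6.9078 / -1.5449 ≈ 4.471
Smallest integer k satisfying the bound: 5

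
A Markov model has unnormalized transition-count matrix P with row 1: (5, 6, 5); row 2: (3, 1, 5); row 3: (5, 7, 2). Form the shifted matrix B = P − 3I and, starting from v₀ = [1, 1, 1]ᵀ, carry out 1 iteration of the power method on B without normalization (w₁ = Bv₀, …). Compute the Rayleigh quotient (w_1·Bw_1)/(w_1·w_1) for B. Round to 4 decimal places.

μ ≈ 9.4141

B = P − 3I has rows (2, 6, 5); (3, -2, 5); (5, 7, -1)
w1 = Bv₀ = (13, 6, 11)
Bw1 = (117, 82, 96)
w1·Bw1 = 3069; w1·w1 = 326; μ ≈ 3069/326 = 9.4141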